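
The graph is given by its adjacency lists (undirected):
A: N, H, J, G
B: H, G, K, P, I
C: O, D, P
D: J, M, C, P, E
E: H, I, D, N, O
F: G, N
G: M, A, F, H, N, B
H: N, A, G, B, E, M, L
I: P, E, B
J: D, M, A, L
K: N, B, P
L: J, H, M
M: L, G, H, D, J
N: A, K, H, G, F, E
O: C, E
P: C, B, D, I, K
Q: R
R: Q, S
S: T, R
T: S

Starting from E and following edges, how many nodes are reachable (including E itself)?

BFS from E visits: E, O, N, I, H, D, C, K, G, F, A, P, B, M, L, J
Reachable nodes: 16 of 20 total.

16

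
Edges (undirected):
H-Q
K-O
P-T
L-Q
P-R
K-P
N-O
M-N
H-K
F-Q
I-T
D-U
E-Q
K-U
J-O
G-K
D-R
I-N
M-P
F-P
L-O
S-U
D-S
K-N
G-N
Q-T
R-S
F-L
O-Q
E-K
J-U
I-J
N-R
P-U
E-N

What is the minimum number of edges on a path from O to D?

3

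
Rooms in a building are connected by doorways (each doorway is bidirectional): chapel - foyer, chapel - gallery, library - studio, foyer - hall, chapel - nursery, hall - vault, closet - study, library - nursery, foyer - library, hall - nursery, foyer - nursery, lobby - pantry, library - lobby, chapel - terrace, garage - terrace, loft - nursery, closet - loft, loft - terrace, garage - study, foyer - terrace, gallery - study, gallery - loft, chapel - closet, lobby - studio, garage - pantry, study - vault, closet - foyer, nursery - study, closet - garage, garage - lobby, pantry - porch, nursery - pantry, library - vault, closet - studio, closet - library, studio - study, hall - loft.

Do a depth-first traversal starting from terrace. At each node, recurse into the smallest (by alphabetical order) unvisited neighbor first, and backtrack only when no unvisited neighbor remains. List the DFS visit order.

Visit terrace
terrace → chapel
chapel → closet
closet → foyer
foyer → hall
hall → loft
loft → gallery
gallery → study
study → garage
garage → lobby
lobby → library
library → nursery
nursery → pantry
pantry → porch
library → studio
library → vault

terrace, chapel, closet, foyer, hall, loft, gallery, study, garage, lobby, library, nursery, pantry, porch, studio, vault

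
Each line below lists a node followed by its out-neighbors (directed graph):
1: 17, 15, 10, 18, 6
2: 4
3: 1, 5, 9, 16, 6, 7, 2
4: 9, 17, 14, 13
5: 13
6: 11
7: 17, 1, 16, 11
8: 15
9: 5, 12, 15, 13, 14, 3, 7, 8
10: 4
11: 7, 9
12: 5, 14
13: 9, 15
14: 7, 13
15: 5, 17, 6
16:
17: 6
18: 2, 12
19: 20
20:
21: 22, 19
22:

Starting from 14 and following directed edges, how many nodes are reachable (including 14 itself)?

18

BFS from 14 visits: 14, 13, 7, 15, 9, 17, 16, 11, 1, 6, 5, 12, 8, 3, 18, 10, 2, 4
Reachable nodes: 18 of 22 total.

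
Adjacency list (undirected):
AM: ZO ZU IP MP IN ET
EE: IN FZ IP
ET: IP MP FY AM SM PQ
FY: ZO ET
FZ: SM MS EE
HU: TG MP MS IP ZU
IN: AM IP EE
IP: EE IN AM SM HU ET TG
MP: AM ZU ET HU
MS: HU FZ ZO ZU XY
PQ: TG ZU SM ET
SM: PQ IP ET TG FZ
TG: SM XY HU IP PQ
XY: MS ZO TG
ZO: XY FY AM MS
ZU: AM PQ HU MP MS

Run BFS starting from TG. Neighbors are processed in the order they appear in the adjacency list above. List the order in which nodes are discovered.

TG → SM → XY → HU → IP → PQ → ET → FZ → MS → ZO → MP → ZU → EE → IN → AM → FY

Visit TG; enqueue SM, XY, HU, IP, PQ → queue [SM, XY, HU, IP, PQ]
Visit SM; enqueue ET, FZ → queue [XY, HU, IP, PQ, ET, FZ]
Visit XY; enqueue MS, ZO → queue [HU, IP, PQ, ET, FZ, MS, ZO]
Visit HU; enqueue MP, ZU → queue [IP, PQ, ET, FZ, MS, ZO, MP, ZU]
Visit IP; enqueue EE, IN, AM → queue [PQ, ET, FZ, MS, ZO, MP, ZU, EE, IN, AM]
Visit PQ → queue [ET, FZ, MS, ZO, MP, ZU, EE, IN, AM]
Visit ET; enqueue FY → queue [FZ, MS, ZO, MP, ZU, EE, IN, AM, FY]
Visit FZ → queue [MS, ZO, MP, ZU, EE, IN, AM, FY]
Visit MS → queue [ZO, MP, ZU, EE, IN, AM, FY]
Visit ZO → queue [MP, ZU, EE, IN, AM, FY]
Visit MP → queue [ZU, EE, IN, AM, FY]
Visit ZU → queue [EE, IN, AM, FY]
Visit EE → queue [IN, AM, FY]
Visit IN → queue [AM, FY]
Visit AM → queue [FY]
Visit FY → queue []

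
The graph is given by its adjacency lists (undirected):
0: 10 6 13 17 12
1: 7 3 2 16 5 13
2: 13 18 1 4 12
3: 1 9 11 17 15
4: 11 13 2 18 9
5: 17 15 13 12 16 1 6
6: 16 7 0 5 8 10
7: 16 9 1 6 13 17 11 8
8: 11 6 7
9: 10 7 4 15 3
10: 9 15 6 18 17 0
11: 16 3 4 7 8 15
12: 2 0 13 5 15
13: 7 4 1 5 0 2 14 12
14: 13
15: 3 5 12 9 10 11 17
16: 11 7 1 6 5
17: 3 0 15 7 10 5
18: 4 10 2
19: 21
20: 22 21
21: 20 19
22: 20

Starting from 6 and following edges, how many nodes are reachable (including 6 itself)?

19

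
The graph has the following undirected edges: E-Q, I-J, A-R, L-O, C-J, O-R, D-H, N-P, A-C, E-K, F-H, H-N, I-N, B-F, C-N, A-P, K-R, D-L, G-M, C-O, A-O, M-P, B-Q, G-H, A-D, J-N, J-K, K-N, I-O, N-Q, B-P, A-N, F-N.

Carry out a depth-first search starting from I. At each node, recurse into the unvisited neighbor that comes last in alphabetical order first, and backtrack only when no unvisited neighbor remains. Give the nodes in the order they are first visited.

I O R K N Q E B P M G H F D L A C J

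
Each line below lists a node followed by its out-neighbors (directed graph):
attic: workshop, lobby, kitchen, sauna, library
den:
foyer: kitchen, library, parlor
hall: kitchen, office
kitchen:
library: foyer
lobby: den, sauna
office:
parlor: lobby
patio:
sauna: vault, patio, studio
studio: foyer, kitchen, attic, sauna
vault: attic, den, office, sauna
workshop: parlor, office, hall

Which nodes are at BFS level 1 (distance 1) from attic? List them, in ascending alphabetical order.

Level 0: attic
Level 1: kitchen, library, lobby, sauna, workshop
Level 2: den, foyer, hall, office, parlor, patio, studio, vault

kitchen, library, lobby, sauna, workshop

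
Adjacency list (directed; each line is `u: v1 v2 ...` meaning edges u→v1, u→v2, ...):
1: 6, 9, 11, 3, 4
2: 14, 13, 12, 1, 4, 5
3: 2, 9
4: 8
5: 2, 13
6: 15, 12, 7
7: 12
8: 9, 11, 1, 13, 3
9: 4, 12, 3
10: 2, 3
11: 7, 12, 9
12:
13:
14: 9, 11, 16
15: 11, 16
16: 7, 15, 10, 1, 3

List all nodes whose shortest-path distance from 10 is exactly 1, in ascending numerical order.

Level 0: 10
Level 1: 2, 3
Level 2: 1, 4, 5, 9, 12, 13, 14
Level 3: 6, 8, 11, 16
Level 4: 7, 15

2, 3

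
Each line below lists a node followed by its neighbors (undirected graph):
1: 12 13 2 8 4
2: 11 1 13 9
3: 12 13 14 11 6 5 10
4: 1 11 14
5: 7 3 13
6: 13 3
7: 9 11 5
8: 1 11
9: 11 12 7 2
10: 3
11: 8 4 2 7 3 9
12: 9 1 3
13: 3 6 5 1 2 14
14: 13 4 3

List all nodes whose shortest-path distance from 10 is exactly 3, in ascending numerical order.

Level 0: 10
Level 1: 3
Level 2: 5, 6, 11, 12, 13, 14
Level 3: 1, 2, 4, 7, 8, 9

1, 2, 4, 7, 8, 9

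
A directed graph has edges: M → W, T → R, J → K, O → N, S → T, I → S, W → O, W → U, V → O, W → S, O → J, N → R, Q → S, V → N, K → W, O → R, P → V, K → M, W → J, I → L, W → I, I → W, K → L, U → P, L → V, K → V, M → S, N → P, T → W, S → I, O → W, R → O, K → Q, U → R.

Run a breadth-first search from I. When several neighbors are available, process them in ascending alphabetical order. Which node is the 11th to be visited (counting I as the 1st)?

R

Visit I; enqueue L, S, W → queue [L, S, W]
Visit L; enqueue V → queue [S, W, V]
Visit S; enqueue T → queue [W, V, T]
Visit W; enqueue J, O, U → queue [V, T, J, O, U]
Visit V; enqueue N → queue [T, J, O, U, N]
Visit T; enqueue R → queue [J, O, U, N, R]
Visit J; enqueue K → queue [O, U, N, R, K]
Visit O → queue [U, N, R, K]
Visit U; enqueue P → queue [N, R, K, P]
Visit N → queue [R, K, P]
Visit R → queue [K, P]
Visit K; enqueue M, Q → queue [P, M, Q]
Visit P → queue [M, Q]
Visit M → queue [Q]
Visit Q → queue []

Visit order: I, L, S, W, V, T, J, O, U, N, R, K, P, M, Q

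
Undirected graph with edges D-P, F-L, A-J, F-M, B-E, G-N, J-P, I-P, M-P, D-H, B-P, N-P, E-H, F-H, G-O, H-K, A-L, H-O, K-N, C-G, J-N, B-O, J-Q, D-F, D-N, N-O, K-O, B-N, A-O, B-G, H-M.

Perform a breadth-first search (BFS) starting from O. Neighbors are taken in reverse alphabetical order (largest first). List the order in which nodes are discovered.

O -> N -> K -> H -> G -> B -> A -> P -> J -> D -> M -> F -> E -> C -> L -> I -> Q

Visit O; enqueue N, K, H, G, B, A → queue [N, K, H, G, B, A]
Visit N; enqueue P, J, D → queue [K, H, G, B, A, P, J, D]
Visit K → queue [H, G, B, A, P, J, D]
Visit H; enqueue M, F, E → queue [G, B, A, P, J, D, M, F, E]
Visit G; enqueue C → queue [B, A, P, J, D, M, F, E, C]
Visit B → queue [A, P, J, D, M, F, E, C]
Visit A; enqueue L → queue [P, J, D, M, F, E, C, L]
Visit P; enqueue I → queue [J, D, M, F, E, C, L, I]
Visit J; enqueue Q → queue [D, M, F, E, C, L, I, Q]
Visit D → queue [M, F, E, C, L, I, Q]
Visit M → queue [F, E, C, L, I, Q]
Visit F → queue [E, C, L, I, Q]
Visit E → queue [C, L, I, Q]
Visit C → queue [L, I, Q]
Visit L → queue [I, Q]
Visit I → queue [Q]
Visit Q → queue []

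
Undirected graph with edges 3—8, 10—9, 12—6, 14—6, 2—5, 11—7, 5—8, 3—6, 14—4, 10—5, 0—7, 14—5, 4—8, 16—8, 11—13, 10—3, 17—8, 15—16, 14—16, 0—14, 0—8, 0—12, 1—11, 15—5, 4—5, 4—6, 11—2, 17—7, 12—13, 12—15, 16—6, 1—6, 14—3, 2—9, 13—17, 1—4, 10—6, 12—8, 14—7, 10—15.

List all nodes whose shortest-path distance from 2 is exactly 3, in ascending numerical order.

0, 3, 6, 12, 16, 17

Level 0: 2
Level 1: 5, 9, 11
Level 2: 1, 4, 7, 8, 10, 13, 14, 15
Level 3: 0, 3, 6, 12, 16, 17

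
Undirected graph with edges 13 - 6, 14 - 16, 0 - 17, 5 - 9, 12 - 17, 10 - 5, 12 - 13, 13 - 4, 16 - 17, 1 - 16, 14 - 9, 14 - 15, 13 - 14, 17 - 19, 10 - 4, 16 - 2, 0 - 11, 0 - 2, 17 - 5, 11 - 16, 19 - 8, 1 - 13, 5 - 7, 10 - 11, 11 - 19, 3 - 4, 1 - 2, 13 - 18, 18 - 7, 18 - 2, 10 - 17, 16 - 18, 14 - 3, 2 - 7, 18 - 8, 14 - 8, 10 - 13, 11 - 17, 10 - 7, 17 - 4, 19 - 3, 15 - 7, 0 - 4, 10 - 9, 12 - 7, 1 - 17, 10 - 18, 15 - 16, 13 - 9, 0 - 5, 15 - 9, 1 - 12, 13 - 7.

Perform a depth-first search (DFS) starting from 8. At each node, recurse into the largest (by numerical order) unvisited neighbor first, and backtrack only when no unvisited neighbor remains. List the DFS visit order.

8, 19, 17, 16, 18, 13, 14, 15, 9, 10, 11, 0, 5, 7, 12, 1, 2, 4, 3, 6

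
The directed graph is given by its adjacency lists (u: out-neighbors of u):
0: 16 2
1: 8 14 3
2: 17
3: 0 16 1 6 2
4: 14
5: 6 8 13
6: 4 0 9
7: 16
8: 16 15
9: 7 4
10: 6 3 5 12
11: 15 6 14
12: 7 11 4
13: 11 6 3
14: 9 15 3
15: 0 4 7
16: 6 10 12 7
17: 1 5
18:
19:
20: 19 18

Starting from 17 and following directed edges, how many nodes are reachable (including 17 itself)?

18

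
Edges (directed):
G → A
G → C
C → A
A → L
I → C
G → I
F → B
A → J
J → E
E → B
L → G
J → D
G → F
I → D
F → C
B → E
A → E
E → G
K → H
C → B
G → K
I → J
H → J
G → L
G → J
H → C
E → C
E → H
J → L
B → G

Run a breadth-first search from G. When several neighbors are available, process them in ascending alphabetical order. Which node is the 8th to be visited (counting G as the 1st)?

L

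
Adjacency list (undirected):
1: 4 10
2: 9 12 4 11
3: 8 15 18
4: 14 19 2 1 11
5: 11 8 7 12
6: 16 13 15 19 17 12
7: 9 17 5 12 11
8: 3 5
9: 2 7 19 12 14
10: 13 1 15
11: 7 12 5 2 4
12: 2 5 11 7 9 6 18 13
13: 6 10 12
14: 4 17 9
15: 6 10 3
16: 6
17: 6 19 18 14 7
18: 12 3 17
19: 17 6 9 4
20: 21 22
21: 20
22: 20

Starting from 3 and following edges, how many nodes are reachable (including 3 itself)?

BFS from 3 visits: 3, 8, 15, 18, 5, 6, 10, 12, 17, 11, 7, 16, 13, 19, 1, 2, 9, 14, 4
Reachable nodes: 19 of 22 total.

19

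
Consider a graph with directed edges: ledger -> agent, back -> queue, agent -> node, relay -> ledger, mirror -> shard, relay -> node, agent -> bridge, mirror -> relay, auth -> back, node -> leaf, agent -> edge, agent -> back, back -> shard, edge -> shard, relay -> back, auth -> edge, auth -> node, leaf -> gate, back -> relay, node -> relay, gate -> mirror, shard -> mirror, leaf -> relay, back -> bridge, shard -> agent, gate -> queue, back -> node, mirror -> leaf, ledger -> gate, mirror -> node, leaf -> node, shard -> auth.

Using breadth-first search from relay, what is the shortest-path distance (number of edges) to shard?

2

Level 0: relay
Level 1: back, ledger, node
Level 2: agent, bridge, gate, leaf, queue, shard
Level 3: auth, edge, mirror
shard first appears at level 2.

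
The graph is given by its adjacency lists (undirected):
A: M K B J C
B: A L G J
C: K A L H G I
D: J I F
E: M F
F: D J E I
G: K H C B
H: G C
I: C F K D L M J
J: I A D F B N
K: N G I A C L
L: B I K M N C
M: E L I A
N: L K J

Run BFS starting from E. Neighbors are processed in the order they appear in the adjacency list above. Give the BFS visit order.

E, M, F, L, I, A, D, J, B, K, N, C, G, H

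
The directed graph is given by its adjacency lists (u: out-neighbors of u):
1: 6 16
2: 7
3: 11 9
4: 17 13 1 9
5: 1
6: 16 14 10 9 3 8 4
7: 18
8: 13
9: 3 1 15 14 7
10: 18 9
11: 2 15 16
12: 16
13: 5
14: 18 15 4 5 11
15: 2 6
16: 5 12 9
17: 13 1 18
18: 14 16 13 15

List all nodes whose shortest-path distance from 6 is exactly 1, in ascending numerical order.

Level 0: 6
Level 1: 3, 4, 8, 9, 10, 14, 16
Level 2: 1, 5, 7, 11, 12, 13, 15, 17, 18
Level 3: 2

3, 4, 8, 9, 10, 14, 16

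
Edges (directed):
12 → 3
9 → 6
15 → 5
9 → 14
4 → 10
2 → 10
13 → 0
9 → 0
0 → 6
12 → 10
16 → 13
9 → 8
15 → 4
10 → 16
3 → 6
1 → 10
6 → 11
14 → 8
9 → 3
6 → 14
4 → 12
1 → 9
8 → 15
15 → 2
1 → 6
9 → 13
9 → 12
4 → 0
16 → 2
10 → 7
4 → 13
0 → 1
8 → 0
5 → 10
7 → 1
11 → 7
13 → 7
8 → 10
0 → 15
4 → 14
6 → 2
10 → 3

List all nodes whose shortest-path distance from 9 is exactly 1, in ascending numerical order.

0, 3, 6, 8, 12, 13, 14

Level 0: 9
Level 1: 0, 3, 6, 8, 12, 13, 14
Level 2: 1, 2, 7, 10, 11, 15
Level 3: 4, 5, 16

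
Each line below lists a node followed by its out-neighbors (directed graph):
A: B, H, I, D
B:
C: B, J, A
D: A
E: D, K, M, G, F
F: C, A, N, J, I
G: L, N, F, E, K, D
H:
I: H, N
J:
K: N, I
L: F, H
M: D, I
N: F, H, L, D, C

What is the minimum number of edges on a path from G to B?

Level 0: G
Level 1: D, E, F, K, L, N
Level 2: A, C, H, I, J, M
Level 3: B
B first appears at level 3.

3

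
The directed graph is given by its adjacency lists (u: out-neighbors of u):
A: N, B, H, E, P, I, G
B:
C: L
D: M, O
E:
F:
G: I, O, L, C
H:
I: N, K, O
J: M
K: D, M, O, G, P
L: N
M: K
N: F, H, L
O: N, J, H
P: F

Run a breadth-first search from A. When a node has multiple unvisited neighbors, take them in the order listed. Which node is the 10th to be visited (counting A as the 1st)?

L

Visit A; enqueue N, B, H, E, P, I, G → queue [N, B, H, E, P, I, G]
Visit N; enqueue F, L → queue [B, H, E, P, I, G, F, L]
Visit B → queue [H, E, P, I, G, F, L]
Visit H → queue [E, P, I, G, F, L]
Visit E → queue [P, I, G, F, L]
Visit P → queue [I, G, F, L]
Visit I; enqueue K, O → queue [G, F, L, K, O]
Visit G; enqueue C → queue [F, L, K, O, C]
Visit F → queue [L, K, O, C]
Visit L → queue [K, O, C]
Visit K; enqueue D, M → queue [O, C, D, M]
Visit O; enqueue J → queue [C, D, M, J]
Visit C → queue [D, M, J]
Visit D → queue [M, J]
Visit M → queue [J]
Visit J → queue []

Visit order: A, N, B, H, E, P, I, G, F, L, K, O, C, D, M, J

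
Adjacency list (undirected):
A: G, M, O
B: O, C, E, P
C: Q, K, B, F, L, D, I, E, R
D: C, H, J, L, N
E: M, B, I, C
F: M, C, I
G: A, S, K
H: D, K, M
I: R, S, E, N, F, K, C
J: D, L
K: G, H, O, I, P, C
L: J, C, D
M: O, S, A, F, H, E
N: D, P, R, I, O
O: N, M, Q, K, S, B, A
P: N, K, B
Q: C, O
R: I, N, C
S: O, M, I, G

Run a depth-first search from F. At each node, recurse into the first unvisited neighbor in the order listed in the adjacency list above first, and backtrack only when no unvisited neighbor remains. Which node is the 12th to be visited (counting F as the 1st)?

I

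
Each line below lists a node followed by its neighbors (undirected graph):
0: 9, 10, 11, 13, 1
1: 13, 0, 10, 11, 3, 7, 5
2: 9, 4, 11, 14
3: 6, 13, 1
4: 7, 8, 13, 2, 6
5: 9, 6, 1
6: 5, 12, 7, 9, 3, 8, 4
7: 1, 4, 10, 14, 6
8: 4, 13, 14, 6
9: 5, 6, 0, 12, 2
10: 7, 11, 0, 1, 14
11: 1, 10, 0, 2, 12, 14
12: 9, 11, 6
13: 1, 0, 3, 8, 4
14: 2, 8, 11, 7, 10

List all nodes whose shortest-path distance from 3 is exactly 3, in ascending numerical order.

Level 0: 3
Level 1: 1, 6, 13
Level 2: 0, 4, 5, 7, 8, 9, 10, 11, 12
Level 3: 2, 14

2, 14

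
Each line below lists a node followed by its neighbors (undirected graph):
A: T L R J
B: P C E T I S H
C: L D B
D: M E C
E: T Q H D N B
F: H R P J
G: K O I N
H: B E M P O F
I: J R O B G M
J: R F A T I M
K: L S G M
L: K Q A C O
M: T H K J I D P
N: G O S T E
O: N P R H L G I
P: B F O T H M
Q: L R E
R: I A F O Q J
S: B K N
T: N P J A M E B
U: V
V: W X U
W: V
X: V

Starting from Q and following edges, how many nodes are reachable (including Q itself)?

20

BFS from Q visits: Q, E, L, R, B, D, H, N, T, A, C, K, O, F, I, J, P, S, M, G
Reachable nodes: 20 of 24 total.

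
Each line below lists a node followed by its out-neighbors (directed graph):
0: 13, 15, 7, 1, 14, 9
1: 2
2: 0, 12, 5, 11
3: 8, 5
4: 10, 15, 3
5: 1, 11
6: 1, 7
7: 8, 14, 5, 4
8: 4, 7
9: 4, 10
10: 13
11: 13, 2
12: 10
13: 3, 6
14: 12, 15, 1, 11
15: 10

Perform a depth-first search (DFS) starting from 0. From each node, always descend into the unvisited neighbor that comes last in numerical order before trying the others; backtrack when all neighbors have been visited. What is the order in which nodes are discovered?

Visit 0
0 → 15
15 → 10
10 → 13
13 → 6
6 → 7
7 → 14
14 → 12
14 → 11
11 → 2
2 → 5
5 → 1
7 → 8
8 → 4
4 → 3
0 → 9

0, 15, 10, 13, 6, 7, 14, 12, 11, 2, 5, 1, 8, 4, 3, 9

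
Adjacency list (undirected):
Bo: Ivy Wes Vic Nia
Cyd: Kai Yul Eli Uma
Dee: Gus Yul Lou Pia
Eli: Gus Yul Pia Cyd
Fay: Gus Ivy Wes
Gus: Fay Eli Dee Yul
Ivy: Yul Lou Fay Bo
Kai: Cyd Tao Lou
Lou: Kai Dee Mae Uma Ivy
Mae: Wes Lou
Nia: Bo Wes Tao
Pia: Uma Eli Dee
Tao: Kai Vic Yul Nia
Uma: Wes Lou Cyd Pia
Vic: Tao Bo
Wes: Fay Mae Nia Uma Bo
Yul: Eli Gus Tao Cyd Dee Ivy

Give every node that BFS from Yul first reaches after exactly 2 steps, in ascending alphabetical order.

Bo, Fay, Kai, Lou, Nia, Pia, Uma, Vic

Level 0: Yul
Level 1: Cyd, Dee, Eli, Gus, Ivy, Tao
Level 2: Bo, Fay, Kai, Lou, Nia, Pia, Uma, Vic
Level 3: Mae, Wes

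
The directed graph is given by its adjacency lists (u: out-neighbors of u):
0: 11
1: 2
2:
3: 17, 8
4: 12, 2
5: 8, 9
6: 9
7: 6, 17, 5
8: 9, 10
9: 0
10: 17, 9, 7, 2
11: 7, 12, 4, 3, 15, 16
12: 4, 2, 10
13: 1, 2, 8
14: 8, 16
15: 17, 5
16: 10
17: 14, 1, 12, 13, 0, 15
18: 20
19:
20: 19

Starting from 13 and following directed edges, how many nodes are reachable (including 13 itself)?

BFS from 13 visits: 13, 1, 2, 8, 9, 10, 0, 7, 17, 11, 5, 6, 12, 14, 15, 3, 4, 16
Reachable nodes: 18 of 21 total.

18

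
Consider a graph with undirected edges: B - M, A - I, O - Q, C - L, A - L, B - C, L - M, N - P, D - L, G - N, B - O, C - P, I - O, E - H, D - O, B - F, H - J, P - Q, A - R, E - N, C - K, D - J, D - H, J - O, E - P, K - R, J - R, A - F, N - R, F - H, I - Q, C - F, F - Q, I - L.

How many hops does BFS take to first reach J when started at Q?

2

Level 0: Q
Level 1: F, I, O, P
Level 2: A, B, C, D, E, H, J, L, N
Level 3: G, K, M, R
J first appears at level 2.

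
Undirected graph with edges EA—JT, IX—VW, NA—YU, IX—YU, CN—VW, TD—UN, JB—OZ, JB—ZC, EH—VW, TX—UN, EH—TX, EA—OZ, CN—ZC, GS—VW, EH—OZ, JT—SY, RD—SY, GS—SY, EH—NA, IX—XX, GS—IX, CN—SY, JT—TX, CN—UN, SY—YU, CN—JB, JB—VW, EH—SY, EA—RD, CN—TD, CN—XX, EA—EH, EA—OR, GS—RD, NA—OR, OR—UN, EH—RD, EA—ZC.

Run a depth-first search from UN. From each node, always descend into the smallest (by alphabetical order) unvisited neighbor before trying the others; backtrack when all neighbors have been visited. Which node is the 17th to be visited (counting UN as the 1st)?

Visit UN
UN → CN
CN → JB
JB → OZ
OZ → EA
EA → EH
EH → NA
NA → OR
NA → YU
YU → IX
IX → GS
GS → RD
RD → SY
SY → JT
JT → TX
GS → VW
IX → XX
EA → ZC
CN → TD

Visit order: UN, CN, JB, OZ, EA, EH, NA, OR, YU, IX, GS, RD, SY, JT, TX, VW, XX, ZC, TD

XX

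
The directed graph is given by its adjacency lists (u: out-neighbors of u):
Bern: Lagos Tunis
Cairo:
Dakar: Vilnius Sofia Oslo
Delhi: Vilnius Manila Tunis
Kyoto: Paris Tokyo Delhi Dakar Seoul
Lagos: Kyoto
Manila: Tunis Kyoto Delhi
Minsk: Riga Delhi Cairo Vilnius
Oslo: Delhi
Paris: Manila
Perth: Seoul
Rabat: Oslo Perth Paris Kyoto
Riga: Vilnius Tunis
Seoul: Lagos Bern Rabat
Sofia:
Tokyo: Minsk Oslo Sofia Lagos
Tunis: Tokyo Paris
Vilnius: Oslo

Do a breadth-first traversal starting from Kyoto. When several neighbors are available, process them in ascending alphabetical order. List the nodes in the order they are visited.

Kyoto, Dakar, Delhi, Paris, Seoul, Tokyo, Oslo, Sofia, Vilnius, Manila, Tunis, Bern, Lagos, Rabat, Minsk, Perth, Cairo, Riga

Visit Kyoto; enqueue Dakar, Delhi, Paris, Seoul, Tokyo → queue [Dakar, Delhi, Paris, Seoul, Tokyo]
Visit Dakar; enqueue Oslo, Sofia, Vilnius → queue [Delhi, Paris, Seoul, Tokyo, Oslo, Sofia, Vilnius]
Visit Delhi; enqueue Manila, Tunis → queue [Paris, Seoul, Tokyo, Oslo, Sofia, Vilnius, Manila, Tunis]
Visit Paris → queue [Seoul, Tokyo, Oslo, Sofia, Vilnius, Manila, Tunis]
Visit Seoul; enqueue Bern, Lagos, Rabat → queue [Tokyo, Oslo, Sofia, Vilnius, Manila, Tunis, Bern, Lagos, Rabat]
Visit Tokyo; enqueue Minsk → queue [Oslo, Sofia, Vilnius, Manila, Tunis, Bern, Lagos, Rabat, Minsk]
Visit Oslo → queue [Sofia, Vilnius, Manila, Tunis, Bern, Lagos, Rabat, Minsk]
Visit Sofia → queue [Vilnius, Manila, Tunis, Bern, Lagos, Rabat, Minsk]
Visit Vilnius → queue [Manila, Tunis, Bern, Lagos, Rabat, Minsk]
Visit Manila → queue [Tunis, Bern, Lagos, Rabat, Minsk]
Visit Tunis → queue [Bern, Lagos, Rabat, Minsk]
Visit Bern → queue [Lagos, Rabat, Minsk]
Visit Lagos → queue [Rabat, Minsk]
Visit Rabat; enqueue Perth → queue [Minsk, Perth]
Visit Minsk; enqueue Cairo, Riga → queue [Perth, Cairo, Riga]
Visit Perth → queue [Cairo, Riga]
Visit Cairo → queue [Riga]
Visit Riga → queue []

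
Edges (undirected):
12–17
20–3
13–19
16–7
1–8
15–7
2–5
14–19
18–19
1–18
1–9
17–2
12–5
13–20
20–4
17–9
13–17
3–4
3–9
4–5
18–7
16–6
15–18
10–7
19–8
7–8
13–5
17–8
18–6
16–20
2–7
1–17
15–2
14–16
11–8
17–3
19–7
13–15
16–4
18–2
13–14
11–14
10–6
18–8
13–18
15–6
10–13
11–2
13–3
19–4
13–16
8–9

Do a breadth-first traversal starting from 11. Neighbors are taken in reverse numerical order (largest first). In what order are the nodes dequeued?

11 -> 14 -> 8 -> 2 -> 19 -> 16 -> 13 -> 18 -> 17 -> 9 -> 7 -> 1 -> 15 -> 5 -> 4 -> 20 -> 6 -> 10 -> 3 -> 12

Visit 11; enqueue 14, 8, 2 → queue [14, 8, 2]
Visit 14; enqueue 19, 16, 13 → queue [8, 2, 19, 16, 13]
Visit 8; enqueue 18, 17, 9, 7, 1 → queue [2, 19, 16, 13, 18, 17, 9, 7, 1]
Visit 2; enqueue 15, 5 → queue [19, 16, 13, 18, 17, 9, 7, 1, 15, 5]
Visit 19; enqueue 4 → queue [16, 13, 18, 17, 9, 7, 1, 15, 5, 4]
Visit 16; enqueue 20, 6 → queue [13, 18, 17, 9, 7, 1, 15, 5, 4, 20, 6]
Visit 13; enqueue 10, 3 → queue [18, 17, 9, 7, 1, 15, 5, 4, 20, 6, 10, 3]
Visit 18 → queue [17, 9, 7, 1, 15, 5, 4, 20, 6, 10, 3]
Visit 17; enqueue 12 → queue [9, 7, 1, 15, 5, 4, 20, 6, 10, 3, 12]
Visit 9 → queue [7, 1, 15, 5, 4, 20, 6, 10, 3, 12]
Visit 7 → queue [1, 15, 5, 4, 20, 6, 10, 3, 12]
Visit 1 → queue [15, 5, 4, 20, 6, 10, 3, 12]
Visit 15 → queue [5, 4, 20, 6, 10, 3, 12]
Visit 5 → queue [4, 20, 6, 10, 3, 12]
Visit 4 → queue [20, 6, 10, 3, 12]
Visit 20 → queue [6, 10, 3, 12]
Visit 6 → queue [10, 3, 12]
Visit 10 → queue [3, 12]
Visit 3 → queue [12]
Visit 12 → queue []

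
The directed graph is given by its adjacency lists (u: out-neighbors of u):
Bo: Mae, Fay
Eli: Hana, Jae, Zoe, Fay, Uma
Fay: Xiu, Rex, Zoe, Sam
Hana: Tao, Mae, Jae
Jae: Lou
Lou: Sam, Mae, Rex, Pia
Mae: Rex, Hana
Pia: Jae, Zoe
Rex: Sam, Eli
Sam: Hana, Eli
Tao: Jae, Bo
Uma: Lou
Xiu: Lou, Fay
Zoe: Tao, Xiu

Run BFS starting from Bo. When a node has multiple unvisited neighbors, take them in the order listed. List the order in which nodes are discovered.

Bo -> Mae -> Fay -> Rex -> Hana -> Xiu -> Zoe -> Sam -> Eli -> Tao -> Jae -> Lou -> Uma -> Pia

Visit Bo; enqueue Mae, Fay → queue [Mae, Fay]
Visit Mae; enqueue Rex, Hana → queue [Fay, Rex, Hana]
Visit Fay; enqueue Xiu, Zoe, Sam → queue [Rex, Hana, Xiu, Zoe, Sam]
Visit Rex; enqueue Eli → queue [Hana, Xiu, Zoe, Sam, Eli]
Visit Hana; enqueue Tao, Jae → queue [Xiu, Zoe, Sam, Eli, Tao, Jae]
Visit Xiu; enqueue Lou → queue [Zoe, Sam, Eli, Tao, Jae, Lou]
Visit Zoe → queue [Sam, Eli, Tao, Jae, Lou]
Visit Sam → queue [Eli, Tao, Jae, Lou]
Visit Eli; enqueue Uma → queue [Tao, Jae, Lou, Uma]
Visit Tao → queue [Jae, Lou, Uma]
Visit Jae → queue [Lou, Uma]
Visit Lou; enqueue Pia → queue [Uma, Pia]
Visit Uma → queue [Pia]
Visit Pia → queue []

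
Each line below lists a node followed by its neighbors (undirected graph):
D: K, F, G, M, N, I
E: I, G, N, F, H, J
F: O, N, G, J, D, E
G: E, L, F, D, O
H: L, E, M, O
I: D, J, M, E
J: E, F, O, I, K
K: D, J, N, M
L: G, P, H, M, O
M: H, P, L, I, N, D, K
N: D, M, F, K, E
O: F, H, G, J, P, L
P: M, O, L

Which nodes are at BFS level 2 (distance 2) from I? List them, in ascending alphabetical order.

F, G, H, K, L, N, O, P

Level 0: I
Level 1: D, E, J, M
Level 2: F, G, H, K, L, N, O, P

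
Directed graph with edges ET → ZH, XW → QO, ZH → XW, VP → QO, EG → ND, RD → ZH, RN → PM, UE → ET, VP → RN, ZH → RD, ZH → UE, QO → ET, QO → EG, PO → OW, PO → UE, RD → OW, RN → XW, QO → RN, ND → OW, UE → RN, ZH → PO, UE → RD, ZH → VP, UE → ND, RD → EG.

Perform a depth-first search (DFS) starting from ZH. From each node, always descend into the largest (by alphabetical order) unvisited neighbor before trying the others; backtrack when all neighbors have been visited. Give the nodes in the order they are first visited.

ZH, XW, QO, RN, PM, ET, EG, ND, OW, VP, UE, RD, PO

Visit ZH
ZH → XW
XW → QO
QO → RN
RN → PM
QO → ET
QO → EG
EG → ND
ND → OW
ZH → VP
ZH → UE
UE → RD
ZH → PO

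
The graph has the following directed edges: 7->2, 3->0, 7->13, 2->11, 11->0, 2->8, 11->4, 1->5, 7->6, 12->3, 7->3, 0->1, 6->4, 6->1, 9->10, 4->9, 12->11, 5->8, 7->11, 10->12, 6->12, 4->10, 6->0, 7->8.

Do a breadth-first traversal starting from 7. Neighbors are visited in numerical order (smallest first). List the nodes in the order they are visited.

7, 2, 3, 6, 8, 11, 13, 0, 1, 4, 12, 5, 9, 10

Visit 7; enqueue 2, 3, 6, 8, 11, 13 → queue [2, 3, 6, 8, 11, 13]
Visit 2 → queue [3, 6, 8, 11, 13]
Visit 3; enqueue 0 → queue [6, 8, 11, 13, 0]
Visit 6; enqueue 1, 4, 12 → queue [8, 11, 13, 0, 1, 4, 12]
Visit 8 → queue [11, 13, 0, 1, 4, 12]
Visit 11 → queue [13, 0, 1, 4, 12]
Visit 13 → queue [0, 1, 4, 12]
Visit 0 → queue [1, 4, 12]
Visit 1; enqueue 5 → queue [4, 12, 5]
Visit 4; enqueue 9, 10 → queue [12, 5, 9, 10]
Visit 12 → queue [5, 9, 10]
Visit 5 → queue [9, 10]
Visit 9 → queue [10]
Visit 10 → queue []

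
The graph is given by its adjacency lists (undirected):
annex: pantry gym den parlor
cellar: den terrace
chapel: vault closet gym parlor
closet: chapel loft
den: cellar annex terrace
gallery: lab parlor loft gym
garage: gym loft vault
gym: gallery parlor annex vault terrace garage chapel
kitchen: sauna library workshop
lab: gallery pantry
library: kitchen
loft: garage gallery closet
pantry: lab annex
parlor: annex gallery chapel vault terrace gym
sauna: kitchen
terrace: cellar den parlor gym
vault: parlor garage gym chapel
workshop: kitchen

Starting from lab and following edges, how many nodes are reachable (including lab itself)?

14

BFS from lab visits: lab, gallery, pantry, parlor, loft, gym, annex, chapel, vault, terrace, garage, closet, den, cellar
Reachable nodes: 14 of 18 total.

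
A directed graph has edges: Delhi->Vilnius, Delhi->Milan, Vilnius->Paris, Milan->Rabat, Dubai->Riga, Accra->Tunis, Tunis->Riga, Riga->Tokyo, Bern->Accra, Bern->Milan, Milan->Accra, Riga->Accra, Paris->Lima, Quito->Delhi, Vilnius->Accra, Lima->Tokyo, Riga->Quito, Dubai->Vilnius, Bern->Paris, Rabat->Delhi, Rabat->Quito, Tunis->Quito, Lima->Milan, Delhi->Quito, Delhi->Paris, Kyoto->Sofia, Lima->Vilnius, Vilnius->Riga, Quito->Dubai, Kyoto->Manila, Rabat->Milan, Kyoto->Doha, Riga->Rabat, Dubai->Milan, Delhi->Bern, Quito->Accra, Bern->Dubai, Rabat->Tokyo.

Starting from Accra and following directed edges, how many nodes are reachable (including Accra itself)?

BFS from Accra visits: Accra, Tunis, Quito, Riga, Delhi, Dubai, Rabat, Tokyo, Bern, Milan, Paris, Vilnius, Lima
Reachable nodes: 13 of 17 total.

13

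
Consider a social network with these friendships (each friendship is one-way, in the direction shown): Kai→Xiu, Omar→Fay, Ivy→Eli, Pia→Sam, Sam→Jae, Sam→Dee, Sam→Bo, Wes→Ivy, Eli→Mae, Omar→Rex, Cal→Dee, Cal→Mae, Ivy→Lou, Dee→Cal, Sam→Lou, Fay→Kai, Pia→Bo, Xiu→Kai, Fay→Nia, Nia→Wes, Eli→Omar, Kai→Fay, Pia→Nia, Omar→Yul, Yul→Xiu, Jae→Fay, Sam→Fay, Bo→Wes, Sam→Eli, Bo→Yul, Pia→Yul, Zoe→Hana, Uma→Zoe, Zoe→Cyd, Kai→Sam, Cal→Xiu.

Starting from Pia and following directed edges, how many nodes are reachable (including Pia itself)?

18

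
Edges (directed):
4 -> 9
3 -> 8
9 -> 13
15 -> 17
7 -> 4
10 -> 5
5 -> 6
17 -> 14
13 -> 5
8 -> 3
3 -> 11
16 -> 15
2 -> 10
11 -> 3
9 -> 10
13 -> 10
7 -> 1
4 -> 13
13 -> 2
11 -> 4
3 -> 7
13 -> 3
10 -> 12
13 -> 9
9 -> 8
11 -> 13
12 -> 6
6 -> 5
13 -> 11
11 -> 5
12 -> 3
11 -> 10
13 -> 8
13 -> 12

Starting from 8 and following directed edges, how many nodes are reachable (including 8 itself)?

13

BFS from 8 visits: 8, 3, 7, 11, 1, 4, 5, 10, 13, 9, 6, 12, 2
Reachable nodes: 13 of 17 total.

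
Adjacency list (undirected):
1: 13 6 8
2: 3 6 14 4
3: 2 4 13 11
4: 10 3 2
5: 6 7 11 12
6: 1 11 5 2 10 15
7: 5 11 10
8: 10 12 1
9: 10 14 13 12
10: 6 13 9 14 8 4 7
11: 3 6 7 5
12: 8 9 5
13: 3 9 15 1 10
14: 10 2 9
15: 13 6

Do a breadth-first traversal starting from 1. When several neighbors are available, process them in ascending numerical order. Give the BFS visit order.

1 6 8 13 2 5 10 11 15 12 3 9 4 14 7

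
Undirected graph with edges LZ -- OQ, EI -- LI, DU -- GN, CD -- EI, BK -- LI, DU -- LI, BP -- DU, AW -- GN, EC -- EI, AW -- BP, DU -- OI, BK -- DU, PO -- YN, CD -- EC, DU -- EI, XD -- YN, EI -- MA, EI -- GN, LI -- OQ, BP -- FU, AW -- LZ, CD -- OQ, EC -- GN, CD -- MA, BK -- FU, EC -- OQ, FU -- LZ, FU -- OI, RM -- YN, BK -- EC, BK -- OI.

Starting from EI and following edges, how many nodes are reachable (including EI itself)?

BFS from EI visits: EI, CD, DU, EC, GN, LI, MA, OQ, BK, BP, OI, AW, LZ, FU
Reachable nodes: 14 of 18 total.

14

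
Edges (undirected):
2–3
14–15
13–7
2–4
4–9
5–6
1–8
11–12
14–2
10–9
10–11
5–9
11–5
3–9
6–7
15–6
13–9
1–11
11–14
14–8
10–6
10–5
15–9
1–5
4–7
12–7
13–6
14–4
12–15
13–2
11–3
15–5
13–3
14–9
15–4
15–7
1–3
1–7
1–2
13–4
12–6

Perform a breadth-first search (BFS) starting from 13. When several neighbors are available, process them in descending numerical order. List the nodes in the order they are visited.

13 → 9 → 7 → 6 → 4 → 3 → 2 → 15 → 14 → 10 → 5 → 12 → 1 → 11 → 8

Visit 13; enqueue 9, 7, 6, 4, 3, 2 → queue [9, 7, 6, 4, 3, 2]
Visit 9; enqueue 15, 14, 10, 5 → queue [7, 6, 4, 3, 2, 15, 14, 10, 5]
Visit 7; enqueue 12, 1 → queue [6, 4, 3, 2, 15, 14, 10, 5, 12, 1]
Visit 6 → queue [4, 3, 2, 15, 14, 10, 5, 12, 1]
Visit 4 → queue [3, 2, 15, 14, 10, 5, 12, 1]
Visit 3; enqueue 11 → queue [2, 15, 14, 10, 5, 12, 1, 11]
Visit 2 → queue [15, 14, 10, 5, 12, 1, 11]
Visit 15 → queue [14, 10, 5, 12, 1, 11]
Visit 14; enqueue 8 → queue [10, 5, 12, 1, 11, 8]
Visit 10 → queue [5, 12, 1, 11, 8]
Visit 5 → queue [12, 1, 11, 8]
Visit 12 → queue [1, 11, 8]
Visit 1 → queue [11, 8]
Visit 11 → queue [8]
Visit 8 → queue []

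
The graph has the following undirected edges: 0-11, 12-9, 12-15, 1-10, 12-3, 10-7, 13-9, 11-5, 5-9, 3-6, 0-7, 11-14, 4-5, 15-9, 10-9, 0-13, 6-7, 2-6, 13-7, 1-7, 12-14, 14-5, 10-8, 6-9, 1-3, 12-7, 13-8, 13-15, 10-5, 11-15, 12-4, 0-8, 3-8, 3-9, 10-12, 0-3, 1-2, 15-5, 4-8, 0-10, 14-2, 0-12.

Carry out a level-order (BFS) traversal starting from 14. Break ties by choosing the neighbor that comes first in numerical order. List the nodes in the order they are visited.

14 → 2 → 5 → 11 → 12 → 1 → 6 → 4 → 9 → 10 → 15 → 0 → 3 → 7 → 8 → 13

Visit 14; enqueue 2, 5, 11, 12 → queue [2, 5, 11, 12]
Visit 2; enqueue 1, 6 → queue [5, 11, 12, 1, 6]
Visit 5; enqueue 4, 9, 10, 15 → queue [11, 12, 1, 6, 4, 9, 10, 15]
Visit 11; enqueue 0 → queue [12, 1, 6, 4, 9, 10, 15, 0]
Visit 12; enqueue 3, 7 → queue [1, 6, 4, 9, 10, 15, 0, 3, 7]
Visit 1 → queue [6, 4, 9, 10, 15, 0, 3, 7]
Visit 6 → queue [4, 9, 10, 15, 0, 3, 7]
Visit 4; enqueue 8 → queue [9, 10, 15, 0, 3, 7, 8]
Visit 9; enqueue 13 → queue [10, 15, 0, 3, 7, 8, 13]
Visit 10 → queue [15, 0, 3, 7, 8, 13]
Visit 15 → queue [0, 3, 7, 8, 13]
Visit 0 → queue [3, 7, 8, 13]
Visit 3 → queue [7, 8, 13]
Visit 7 → queue [8, 13]
Visit 8 → queue [13]
Visit 13 → queue []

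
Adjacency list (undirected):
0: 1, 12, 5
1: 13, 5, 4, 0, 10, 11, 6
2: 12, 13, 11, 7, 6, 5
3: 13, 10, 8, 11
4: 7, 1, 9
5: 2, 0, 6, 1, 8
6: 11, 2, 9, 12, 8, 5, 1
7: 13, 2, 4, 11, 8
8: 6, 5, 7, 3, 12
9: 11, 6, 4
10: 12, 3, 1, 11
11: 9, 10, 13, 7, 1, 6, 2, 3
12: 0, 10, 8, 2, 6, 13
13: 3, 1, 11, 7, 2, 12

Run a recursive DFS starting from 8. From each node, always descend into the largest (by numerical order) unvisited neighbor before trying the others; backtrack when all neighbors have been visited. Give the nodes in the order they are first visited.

Visit 8
8 → 12
12 → 13
13 → 11
11 → 10
10 → 3
10 → 1
1 → 6
6 → 9
9 → 4
4 → 7
7 → 2
2 → 5
5 → 0

8 12 13 11 10 3 1 6 9 4 7 2 5 0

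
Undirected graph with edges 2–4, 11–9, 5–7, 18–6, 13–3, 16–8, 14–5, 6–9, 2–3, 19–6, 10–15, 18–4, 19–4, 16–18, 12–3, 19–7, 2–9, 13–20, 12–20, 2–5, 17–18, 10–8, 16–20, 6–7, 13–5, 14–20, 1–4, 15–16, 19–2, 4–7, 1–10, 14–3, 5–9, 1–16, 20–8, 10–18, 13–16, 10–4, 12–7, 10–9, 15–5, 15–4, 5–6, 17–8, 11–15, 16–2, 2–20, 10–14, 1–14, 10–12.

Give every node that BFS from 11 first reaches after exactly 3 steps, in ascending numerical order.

1, 3, 7, 8, 12, 13, 14, 18, 19, 20

Level 0: 11
Level 1: 9, 15
Level 2: 2, 4, 5, 6, 10, 16
Level 3: 1, 3, 7, 8, 12, 13, 14, 18, 19, 20
Level 4: 17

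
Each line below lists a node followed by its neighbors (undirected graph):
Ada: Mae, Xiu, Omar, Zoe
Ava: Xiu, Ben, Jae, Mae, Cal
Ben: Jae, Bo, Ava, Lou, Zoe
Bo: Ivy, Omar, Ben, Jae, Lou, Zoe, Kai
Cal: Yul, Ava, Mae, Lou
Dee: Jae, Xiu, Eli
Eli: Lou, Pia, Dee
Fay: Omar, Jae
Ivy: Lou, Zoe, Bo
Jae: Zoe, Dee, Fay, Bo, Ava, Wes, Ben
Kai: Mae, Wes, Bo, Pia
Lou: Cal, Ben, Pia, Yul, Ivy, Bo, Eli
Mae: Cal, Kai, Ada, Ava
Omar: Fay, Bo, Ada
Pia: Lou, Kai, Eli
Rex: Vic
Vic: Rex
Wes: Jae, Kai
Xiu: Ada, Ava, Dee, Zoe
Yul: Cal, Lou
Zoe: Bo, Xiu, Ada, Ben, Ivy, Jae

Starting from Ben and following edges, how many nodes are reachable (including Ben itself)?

19

BFS from Ben visits: Ben, Zoe, Lou, Jae, Bo, Ava, Xiu, Ivy, Ada, Yul, Pia, Eli, Cal, Wes, Fay, Dee, Omar, Kai, Mae
Reachable nodes: 19 of 21 total.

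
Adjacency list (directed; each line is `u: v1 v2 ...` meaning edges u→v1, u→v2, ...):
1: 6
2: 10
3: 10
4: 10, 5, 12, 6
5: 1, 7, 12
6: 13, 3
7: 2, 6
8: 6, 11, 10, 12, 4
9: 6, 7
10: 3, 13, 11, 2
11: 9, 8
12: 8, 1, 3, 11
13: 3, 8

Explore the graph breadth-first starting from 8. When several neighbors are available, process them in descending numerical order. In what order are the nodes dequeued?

8 → 12 → 11 → 10 → 6 → 4 → 3 → 1 → 9 → 13 → 2 → 5 → 7

Visit 8; enqueue 12, 11, 10, 6, 4 → queue [12, 11, 10, 6, 4]
Visit 12; enqueue 3, 1 → queue [11, 10, 6, 4, 3, 1]
Visit 11; enqueue 9 → queue [10, 6, 4, 3, 1, 9]
Visit 10; enqueue 13, 2 → queue [6, 4, 3, 1, 9, 13, 2]
Visit 6 → queue [4, 3, 1, 9, 13, 2]
Visit 4; enqueue 5 → queue [3, 1, 9, 13, 2, 5]
Visit 3 → queue [1, 9, 13, 2, 5]
Visit 1 → queue [9, 13, 2, 5]
Visit 9; enqueue 7 → queue [13, 2, 5, 7]
Visit 13 → queue [2, 5, 7]
Visit 2 → queue [5, 7]
Visit 5 → queue [7]
Visit 7 → queue []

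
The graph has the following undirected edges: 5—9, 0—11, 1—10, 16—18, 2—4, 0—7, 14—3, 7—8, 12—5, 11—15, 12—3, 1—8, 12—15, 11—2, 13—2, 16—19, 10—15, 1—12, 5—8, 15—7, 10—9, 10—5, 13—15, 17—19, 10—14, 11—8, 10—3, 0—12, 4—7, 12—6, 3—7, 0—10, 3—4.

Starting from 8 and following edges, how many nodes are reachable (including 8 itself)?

BFS from 8 visits: 8, 1, 5, 7, 11, 10, 12, 9, 0, 3, 4, 15, 2, 14, 6, 13
Reachable nodes: 16 of 20 total.

16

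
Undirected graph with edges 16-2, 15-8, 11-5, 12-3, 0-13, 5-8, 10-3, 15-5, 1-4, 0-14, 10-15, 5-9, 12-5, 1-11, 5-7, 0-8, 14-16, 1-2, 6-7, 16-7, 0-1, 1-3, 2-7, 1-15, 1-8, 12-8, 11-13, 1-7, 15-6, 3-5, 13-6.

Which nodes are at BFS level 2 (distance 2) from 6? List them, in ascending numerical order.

Level 0: 6
Level 1: 7, 13, 15
Level 2: 0, 1, 2, 5, 8, 10, 11, 16
Level 3: 3, 4, 9, 12, 14

0, 1, 2, 5, 8, 10, 11, 16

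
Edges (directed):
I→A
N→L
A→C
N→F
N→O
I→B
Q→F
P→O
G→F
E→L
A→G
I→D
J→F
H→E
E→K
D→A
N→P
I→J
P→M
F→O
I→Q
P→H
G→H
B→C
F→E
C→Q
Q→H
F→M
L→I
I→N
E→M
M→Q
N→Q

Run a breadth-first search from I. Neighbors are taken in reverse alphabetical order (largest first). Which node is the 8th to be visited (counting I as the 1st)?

H

Visit I; enqueue Q, N, J, D, B, A → queue [Q, N, J, D, B, A]
Visit Q; enqueue H, F → queue [N, J, D, B, A, H, F]
Visit N; enqueue P, O, L → queue [J, D, B, A, H, F, P, O, L]
Visit J → queue [D, B, A, H, F, P, O, L]
Visit D → queue [B, A, H, F, P, O, L]
Visit B; enqueue C → queue [A, H, F, P, O, L, C]
Visit A; enqueue G → queue [H, F, P, O, L, C, G]
Visit H; enqueue E → queue [F, P, O, L, C, G, E]
Visit F; enqueue M → queue [P, O, L, C, G, E, M]
Visit P → queue [O, L, C, G, E, M]
Visit O → queue [L, C, G, E, M]
Visit L → queue [C, G, E, M]
Visit C → queue [G, E, M]
Visit G → queue [E, M]
Visit E; enqueue K → queue [M, K]
Visit M → queue [K]
Visit K → queue []

Visit order: I, Q, N, J, D, B, A, H, F, P, O, L, C, G, E, M, K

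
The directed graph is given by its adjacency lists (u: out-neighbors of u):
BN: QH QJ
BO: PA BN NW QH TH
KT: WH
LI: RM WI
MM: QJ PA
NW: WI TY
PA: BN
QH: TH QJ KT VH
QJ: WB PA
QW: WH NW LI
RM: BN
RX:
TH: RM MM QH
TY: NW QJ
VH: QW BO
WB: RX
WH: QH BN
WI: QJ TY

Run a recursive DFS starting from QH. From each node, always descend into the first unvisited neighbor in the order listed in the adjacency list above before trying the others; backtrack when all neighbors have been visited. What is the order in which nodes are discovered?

QH -> TH -> RM -> BN -> QJ -> WB -> RX -> PA -> MM -> KT -> WH -> VH -> QW -> NW -> WI -> TY -> LI -> BO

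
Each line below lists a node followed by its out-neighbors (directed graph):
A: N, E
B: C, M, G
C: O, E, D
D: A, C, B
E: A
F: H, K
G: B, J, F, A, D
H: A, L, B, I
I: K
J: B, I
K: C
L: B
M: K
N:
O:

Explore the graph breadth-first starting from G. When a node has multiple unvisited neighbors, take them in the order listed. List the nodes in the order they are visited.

G → B → J → F → A → D → C → M → I → H → K → N → E → O → L

Visit G; enqueue B, J, F, A, D → queue [B, J, F, A, D]
Visit B; enqueue C, M → queue [J, F, A, D, C, M]
Visit J; enqueue I → queue [F, A, D, C, M, I]
Visit F; enqueue H, K → queue [A, D, C, M, I, H, K]
Visit A; enqueue N, E → queue [D, C, M, I, H, K, N, E]
Visit D → queue [C, M, I, H, K, N, E]
Visit C; enqueue O → queue [M, I, H, K, N, E, O]
Visit M → queue [I, H, K, N, E, O]
Visit I → queue [H, K, N, E, O]
Visit H; enqueue L → queue [K, N, E, O, L]
Visit K → queue [N, E, O, L]
Visit N → queue [E, O, L]
Visit E → queue [O, L]
Visit O → queue [L]
Visit L → queue []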